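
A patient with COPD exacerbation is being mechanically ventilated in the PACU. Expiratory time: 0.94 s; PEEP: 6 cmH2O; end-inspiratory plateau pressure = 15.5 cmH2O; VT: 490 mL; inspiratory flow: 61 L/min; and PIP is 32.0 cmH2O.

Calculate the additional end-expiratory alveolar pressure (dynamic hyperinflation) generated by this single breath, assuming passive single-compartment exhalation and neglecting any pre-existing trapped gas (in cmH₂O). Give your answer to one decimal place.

Flow: 61 L/min ÷ 60 = 1.0167 L/s.
R = (PIP − Pplat)/V̇ = (32.0 − 15.5) / 1.0167 = 16.5/1.0167 = 16.229 cmH2O·s/L.
C = Vt/(Pplat − PEEP) = 490.0 / (15.5 − 6) = 490.0/9.5 = 51.579 mL/cmH2O.
τ = R × C = 16.229 × 0.05158 L/cmH2O = 0.8371 s.
Fraction remaining = e^(−Te/τ) = e^(−0.94/0.8371) = 0.3253; trapped volume = 490.0 × 0.3253 = 159.4 mL.
Additional alveolar pressure from trapping ≈ V_trapped / C = 159.4 / 51.579 = 3.09 cmH2O.

3.1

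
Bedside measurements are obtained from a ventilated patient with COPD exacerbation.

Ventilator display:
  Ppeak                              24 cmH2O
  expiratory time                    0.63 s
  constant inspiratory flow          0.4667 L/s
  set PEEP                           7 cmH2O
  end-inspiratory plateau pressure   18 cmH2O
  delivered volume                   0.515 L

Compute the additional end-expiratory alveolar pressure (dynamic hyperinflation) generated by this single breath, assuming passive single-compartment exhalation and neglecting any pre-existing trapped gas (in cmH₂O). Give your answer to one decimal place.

3.9

R = (PIP − Pplat)/V̇ = (24 − 18) / 0.4667 = 6.0/0.4667 = 12.856 cmH2O·s/L.
C = Vt/(Pplat − PEEP) = 515.0 / (18 − 7) = 515.0/11.0 = 46.818 mL/cmH2O.
τ = R × C = 12.856 × 0.04682 L/cmH2O = 0.6019 s.
Fraction remaining = e^(−Te/τ) = e^(−0.63/0.6019) = 0.3511; trapped volume = 515.0 × 0.3511 = 180.82 mL.
Additional alveolar pressure from trapping ≈ V_trapped / C = 180.82 / 46.818 = 3.862 cmH2O.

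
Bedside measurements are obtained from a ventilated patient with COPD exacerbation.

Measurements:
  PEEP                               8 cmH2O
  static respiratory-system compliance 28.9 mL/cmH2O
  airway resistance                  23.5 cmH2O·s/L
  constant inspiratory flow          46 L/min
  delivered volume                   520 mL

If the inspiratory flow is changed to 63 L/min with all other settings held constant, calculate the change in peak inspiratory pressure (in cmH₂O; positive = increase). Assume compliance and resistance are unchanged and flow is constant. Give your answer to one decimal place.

6.7

Flow: 46 L/min ÷ 60 = 0.7667 L/s.
New flow: 63 L/min ÷ 60 = 1.05 L/s.
PIP = Vt/C + R·V̇ + PEEP (constant-flow equation of motion).
Only the resistive term changes: ΔPIP = R × ΔV̇ = 23.5 × (1.05 − 0.7667) = 23.5 × 0.2833 = 6.658 cmH2O.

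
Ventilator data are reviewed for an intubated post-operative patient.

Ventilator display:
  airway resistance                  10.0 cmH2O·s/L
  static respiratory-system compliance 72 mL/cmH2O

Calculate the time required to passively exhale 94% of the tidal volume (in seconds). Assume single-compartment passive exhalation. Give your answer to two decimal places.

2.03

τ = R × C = 10.0 × 72 mL/cmH2O = 10.0 × 0.072 L/cmH2O = 0.72 s.
Exhaled fraction f = 1 − e^(−t/τ) → t = −τ·ln(1 − f) = −0.72·ln(0.06) = 2.026 s.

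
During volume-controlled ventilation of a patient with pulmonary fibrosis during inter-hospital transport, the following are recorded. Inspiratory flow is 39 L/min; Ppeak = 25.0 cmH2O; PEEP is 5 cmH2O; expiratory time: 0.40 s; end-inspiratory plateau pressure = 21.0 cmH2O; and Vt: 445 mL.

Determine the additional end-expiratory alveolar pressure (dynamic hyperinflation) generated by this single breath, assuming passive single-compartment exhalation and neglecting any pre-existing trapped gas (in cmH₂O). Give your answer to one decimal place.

Flow: 39 L/min ÷ 60 = 0.65 L/s.
R = (PIP − Pplat)/V̇ = (25.0 − 21.0) / 0.65 = 4.0/0.65 = 6.154 cmH2O·s/L.
C = Vt/(Pplat − PEEP) = 445.0 / (21.0 − 5) = 445.0/16.0 = 27.813 mL/cmH2O.
τ = R × C = 6.154 × 0.02781 L/cmH2O = 0.1711 s.
Fraction remaining = e^(−Te/τ) = e^(−0.40/0.1711) = 0.09654; trapped volume = 445.0 × 0.09654 = 42.96 mL.
Additional alveolar pressure from trapping ≈ V_trapped / C = 42.96 / 27.813 = 1.545 cmH2O.

1.5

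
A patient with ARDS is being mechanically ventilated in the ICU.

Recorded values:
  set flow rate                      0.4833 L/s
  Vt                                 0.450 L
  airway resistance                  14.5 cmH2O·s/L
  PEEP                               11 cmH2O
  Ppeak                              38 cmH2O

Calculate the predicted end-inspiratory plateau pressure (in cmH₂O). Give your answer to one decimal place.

31.0

Pplat = PIP − Raw × flow = 38 − 14.5 × 0.4833 = 38 − 7.008 = 30.992 cmH2O.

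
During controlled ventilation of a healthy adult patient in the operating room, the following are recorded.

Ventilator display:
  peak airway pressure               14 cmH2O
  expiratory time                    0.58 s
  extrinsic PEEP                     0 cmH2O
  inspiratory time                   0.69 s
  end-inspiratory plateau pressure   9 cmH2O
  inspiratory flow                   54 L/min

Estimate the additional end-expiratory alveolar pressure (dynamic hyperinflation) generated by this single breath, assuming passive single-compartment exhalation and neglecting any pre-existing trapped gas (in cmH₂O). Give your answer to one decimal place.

2.0

Flow: 54 L/min ÷ 60 = 0.9 L/s.
Vt = flow × Ti = 0.9 L/s × 0.69 s × 1000 mL/L = 621.0 mL.
R = (PIP − Pplat)/V̇ = (14 − 9) / 0.9 = 5.0/0.9 = 5.556 cmH2O·s/L.
C = Vt/(Pplat − PEEP) = 621.0 / (9 − 0) = 621.0/9.0 = 69.0 mL/cmH2O.
τ = R × C = 5.556 × 0.069 L/cmH2O = 0.3834 s.
Fraction remaining = e^(−Te/τ) = e^(−0.58/0.3834) = 0.2203; trapped volume = 621.0 × 0.2203 = 136.81 mL.
Additional alveolar pressure from trapping ≈ V_trapped / C = 136.81 / 69.0 = 1.983 cmH2O.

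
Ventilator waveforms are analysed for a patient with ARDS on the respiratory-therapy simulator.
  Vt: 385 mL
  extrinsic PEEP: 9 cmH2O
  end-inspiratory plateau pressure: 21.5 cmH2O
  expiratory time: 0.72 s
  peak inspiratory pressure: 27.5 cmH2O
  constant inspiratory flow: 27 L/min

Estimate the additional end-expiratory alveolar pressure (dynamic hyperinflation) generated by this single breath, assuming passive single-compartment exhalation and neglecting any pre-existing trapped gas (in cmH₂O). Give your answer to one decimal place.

Flow: 27 L/min ÷ 60 = 0.45 L/s.
R = (PIP − Pplat)/V̇ = (27.5 − 21.5) / 0.45 = 6.0/0.45 = 13.333 cmH2O·s/L.
C = Vt/(Pplat − PEEP) = 385.0 / (21.5 − 9) = 385.0/12.5 = 30.8 mL/cmH2O.
τ = R × C = 13.333 × 0.0308 L/cmH2O = 0.4107 s.
Fraction remaining = e^(−Te/τ) = e^(−0.72/0.4107) = 0.1732; trapped volume = 385.0 × 0.1732 = 66.682 mL.
Additional alveolar pressure from trapping ≈ V_trapped / C = 66.682 / 30.8 = 2.165 cmH2O.

2.2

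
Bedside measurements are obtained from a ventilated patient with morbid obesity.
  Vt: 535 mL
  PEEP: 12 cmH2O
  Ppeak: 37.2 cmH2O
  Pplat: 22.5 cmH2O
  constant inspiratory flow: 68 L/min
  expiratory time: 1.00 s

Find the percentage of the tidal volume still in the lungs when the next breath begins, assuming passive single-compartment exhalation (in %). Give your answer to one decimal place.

22.0

Flow: 68 L/min ÷ 60 = 1.1333 L/s.
R = (PIP − Pplat)/V̇ = (37.2 − 22.5) / 1.1333 = 14.7/1.1333 = 12.971 cmH2O·s/L.
C = Vt/(Pplat − PEEP) = 535.0 / (22.5 − 12) = 535.0/10.5 = 50.952 mL/cmH2O.
τ = R × C = 12.971 × 0.05095 L/cmH2O = 0.6609 s.
Fraction remaining at end-expiration = e^(−Te/τ) = e^(−1.00/0.6609) = 0.2202 → 22.02%.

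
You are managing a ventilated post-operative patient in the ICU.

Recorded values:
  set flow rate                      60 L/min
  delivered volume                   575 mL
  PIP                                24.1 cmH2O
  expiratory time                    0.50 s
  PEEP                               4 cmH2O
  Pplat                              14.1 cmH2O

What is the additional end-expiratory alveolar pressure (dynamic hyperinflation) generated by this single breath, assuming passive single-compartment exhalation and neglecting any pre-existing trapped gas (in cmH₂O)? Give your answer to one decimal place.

4.2

Flow: 60 L/min ÷ 60 = 1 L/s.
R = (PIP − Pplat)/V̇ = (24.1 − 14.1) / 1 = 10.0/1 = 10.0 cmH2O·s/L.
C = Vt/(Pplat − PEEP) = 575.0 / (14.1 − 4) = 575.0/10.1 = 56.931 mL/cmH2O.
τ = R × C = 10.0 × 0.05693 L/cmH2O = 0.5693 s.
Fraction remaining = e^(−Te/τ) = e^(−0.50/0.5693) = 0.4155; trapped volume = 575.0 × 0.4155 = 238.91 mL.
Additional alveolar pressure from trapping ≈ V_trapped / C = 238.91 / 56.931 = 4.196 cmH2O.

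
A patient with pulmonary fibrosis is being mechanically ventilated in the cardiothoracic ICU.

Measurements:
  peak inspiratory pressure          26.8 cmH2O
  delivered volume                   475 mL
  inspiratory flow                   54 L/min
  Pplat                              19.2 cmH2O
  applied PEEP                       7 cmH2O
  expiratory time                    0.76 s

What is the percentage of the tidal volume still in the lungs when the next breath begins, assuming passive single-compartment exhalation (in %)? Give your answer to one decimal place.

Flow: 54 L/min ÷ 60 = 0.9 L/s.
R = (PIP − Pplat)/V̇ = (26.8 − 19.2) / 0.9 = 7.6/0.9 = 8.444 cmH2O·s/L.
C = Vt/(Pplat − PEEP) = 475.0 / (19.2 − 7) = 475.0/12.2 = 38.934 mL/cmH2O.
τ = R × C = 8.444 × 0.03893 L/cmH2O = 0.3287 s.
Fraction remaining at end-expiration = e^(−Te/τ) = e^(−0.76/0.3287) = 0.09905 → 9.905%.

9.9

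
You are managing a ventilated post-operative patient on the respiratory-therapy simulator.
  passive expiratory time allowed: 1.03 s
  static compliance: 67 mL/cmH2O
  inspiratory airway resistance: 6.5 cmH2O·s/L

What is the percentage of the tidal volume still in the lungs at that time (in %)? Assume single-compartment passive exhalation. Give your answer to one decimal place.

9.4

τ = R × C = 6.5 × 67 mL/cmH2O = 6.5 × 0.067 L/cmH2O = 0.4355 s.
Passive exhalation: V(t)/V₀ = e^(−t/τ) = e^(−1.03/0.4355) = 0.09394.
Fraction remaining = 0.09394 → 9.394%.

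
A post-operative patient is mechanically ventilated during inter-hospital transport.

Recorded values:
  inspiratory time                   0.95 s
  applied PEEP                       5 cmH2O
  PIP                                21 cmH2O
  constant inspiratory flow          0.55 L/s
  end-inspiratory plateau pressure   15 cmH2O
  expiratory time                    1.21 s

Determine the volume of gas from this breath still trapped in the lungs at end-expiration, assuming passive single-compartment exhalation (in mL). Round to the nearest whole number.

63

Vt = flow × Ti = 0.55 L/s × 0.95 s × 1000 mL/L = 522.5 mL.
R = (PIP − Pplat)/V̇ = (21 − 15) / 0.55 = 6.0/0.55 = 10.909 cmH2O·s/L.
C = Vt/(Pplat − PEEP) = 522.5 / (15 − 5) = 522.5/10.0 = 52.25 mL/cmH2O.
τ = R × C = 10.909 × 0.05225 L/cmH2O = 0.57 s.
Fraction remaining = e^(−Te/τ) = e^(−1.21/0.57) = 0.1197.
Trapped volume = 522.5 × 0.1197 = 62.543 mL.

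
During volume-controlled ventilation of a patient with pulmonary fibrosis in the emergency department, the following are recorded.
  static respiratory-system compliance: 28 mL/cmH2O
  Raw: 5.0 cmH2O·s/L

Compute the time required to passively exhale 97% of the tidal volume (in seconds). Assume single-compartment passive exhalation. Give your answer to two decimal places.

0.49

τ = R × C = 5.0 × 28 mL/cmH2O = 5.0 × 0.028 L/cmH2O = 0.14 s.
Exhaled fraction f = 1 − e^(−t/τ) → t = −τ·ln(1 − f) = −0.14·ln(0.03) = 0.4909 s.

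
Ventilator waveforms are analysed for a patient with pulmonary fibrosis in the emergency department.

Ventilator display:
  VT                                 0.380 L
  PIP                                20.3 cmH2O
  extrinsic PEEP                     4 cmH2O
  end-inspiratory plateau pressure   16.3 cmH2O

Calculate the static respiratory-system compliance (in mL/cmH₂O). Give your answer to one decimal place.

Cstat = Vt / (Pplat − PEEP) = 380 / (16.3 − 4) = 380 / 12.3 = 30.894 mL/cmH2O.

30.9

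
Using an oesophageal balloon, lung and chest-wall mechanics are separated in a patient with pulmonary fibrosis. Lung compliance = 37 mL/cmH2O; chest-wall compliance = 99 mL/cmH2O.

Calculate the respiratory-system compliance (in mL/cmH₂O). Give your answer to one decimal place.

Lung and chest wall are elastances in series: 1/Crs = 1/CL + 1/Ccw.
1/Crs = 1/37 + 1/99 = 0.03713.
Crs = 26.932 mL/cmH2O.

26.9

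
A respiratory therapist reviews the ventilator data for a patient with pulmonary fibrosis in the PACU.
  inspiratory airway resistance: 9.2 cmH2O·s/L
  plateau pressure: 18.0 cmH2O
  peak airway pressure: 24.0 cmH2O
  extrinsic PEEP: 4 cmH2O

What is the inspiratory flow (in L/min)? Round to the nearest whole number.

flow = (PIP − Pplat) / Raw = (24.0 − 18.0) / 9.2 = 0.6522 L/s × 60 = 39.132 L/min.

39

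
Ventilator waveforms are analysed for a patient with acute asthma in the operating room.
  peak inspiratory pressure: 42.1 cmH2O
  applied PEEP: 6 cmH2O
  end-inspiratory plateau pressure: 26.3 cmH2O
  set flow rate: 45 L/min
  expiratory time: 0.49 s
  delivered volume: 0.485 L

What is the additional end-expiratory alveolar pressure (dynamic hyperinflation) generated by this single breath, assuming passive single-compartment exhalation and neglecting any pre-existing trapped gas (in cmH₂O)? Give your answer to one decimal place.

7.7

Flow: 45 L/min ÷ 60 = 0.75 L/s.
R = (PIP − Pplat)/V̇ = (42.1 − 26.3) / 0.75 = 15.8/0.75 = 21.067 cmH2O·s/L.
C = Vt/(Pplat − PEEP) = 485.0 / (26.3 − 6) = 485.0/20.3 = 23.892 mL/cmH2O.
τ = R × C = 21.067 × 0.02389 L/cmH2O = 0.5033 s.
Fraction remaining = e^(−Te/τ) = e^(−0.49/0.5033) = 0.3777; trapped volume = 485.0 × 0.3777 = 183.18 mL.
Additional alveolar pressure from trapping ≈ V_trapped / C = 183.18 / 23.892 = 7.667 cmH2O.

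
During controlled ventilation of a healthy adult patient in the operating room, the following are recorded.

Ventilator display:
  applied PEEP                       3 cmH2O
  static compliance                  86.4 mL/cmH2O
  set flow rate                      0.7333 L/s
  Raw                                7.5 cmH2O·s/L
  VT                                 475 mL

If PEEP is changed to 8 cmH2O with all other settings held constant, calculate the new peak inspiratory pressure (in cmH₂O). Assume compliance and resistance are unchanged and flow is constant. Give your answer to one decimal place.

19.0

PIP = Vt/C + R·V̇ + PEEP (constant-flow equation of motion).
Only the baseline term changes: ΔPIP = ΔPEEP = 8 − 3 = 5.0 cmH2O.
Original PIP = 475/86.4 + 7.5×0.7333 + 3 = 13.997 cmH2O; new PIP = 13.997 + (5.0) = 18.997 cmH2O.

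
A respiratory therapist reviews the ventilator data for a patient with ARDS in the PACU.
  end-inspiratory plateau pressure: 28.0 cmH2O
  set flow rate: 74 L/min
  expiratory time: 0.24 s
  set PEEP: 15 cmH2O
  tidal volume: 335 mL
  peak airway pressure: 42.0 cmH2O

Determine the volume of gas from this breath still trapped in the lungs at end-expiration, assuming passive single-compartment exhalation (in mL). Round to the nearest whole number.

Flow: 74 L/min ÷ 60 = 1.2333 L/s.
R = (PIP − Pplat)/V̇ = (42.0 − 28.0) / 1.2333 = 14.0/1.2333 = 11.352 cmH2O·s/L.
C = Vt/(Pplat − PEEP) = 335.0 / (28.0 − 15) = 335.0/13.0 = 25.769 mL/cmH2O.
τ = R × C = 11.352 × 0.02577 L/cmH2O = 0.2925 s.
Fraction remaining = e^(−Te/τ) = e^(−0.24/0.2925) = 0.4402.
Trapped volume = 335.0 × 0.4402 = 147.47 mL.

147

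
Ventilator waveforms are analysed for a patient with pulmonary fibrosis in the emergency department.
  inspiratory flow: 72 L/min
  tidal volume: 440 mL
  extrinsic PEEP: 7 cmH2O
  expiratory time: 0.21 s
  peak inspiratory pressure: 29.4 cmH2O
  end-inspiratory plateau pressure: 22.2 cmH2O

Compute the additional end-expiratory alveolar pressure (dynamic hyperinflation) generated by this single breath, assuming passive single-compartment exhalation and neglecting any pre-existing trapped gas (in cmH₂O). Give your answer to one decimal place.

4.5

Flow: 72 L/min ÷ 60 = 1.2 L/s.
R = (PIP − Pplat)/V̇ = (29.4 − 22.2) / 1.2 = 7.2/1.2 = 6.0 cmH2O·s/L.
C = Vt/(Pplat − PEEP) = 440.0 / (22.2 − 7) = 440.0/15.2 = 28.947 mL/cmH2O.
τ = R × C = 6.0 × 0.02895 L/cmH2O = 0.1737 s.
Fraction remaining = e^(−Te/τ) = e^(−0.21/0.1737) = 0.2985; trapped volume = 440.0 × 0.2985 = 131.34 mL.
Additional alveolar pressure from trapping ≈ V_trapped / C = 131.34 / 28.947 = 4.537 cmH2O.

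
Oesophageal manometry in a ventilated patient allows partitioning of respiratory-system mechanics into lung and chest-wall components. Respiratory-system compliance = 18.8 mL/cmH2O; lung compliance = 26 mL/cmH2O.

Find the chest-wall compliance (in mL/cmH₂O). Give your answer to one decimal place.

67.9

1/Ccw = 1/Crs − 1/CL.
1/Ccw = 1/18.8 − 1/26 = 0.01473.
Ccw = 67.889 mL/cmH2O.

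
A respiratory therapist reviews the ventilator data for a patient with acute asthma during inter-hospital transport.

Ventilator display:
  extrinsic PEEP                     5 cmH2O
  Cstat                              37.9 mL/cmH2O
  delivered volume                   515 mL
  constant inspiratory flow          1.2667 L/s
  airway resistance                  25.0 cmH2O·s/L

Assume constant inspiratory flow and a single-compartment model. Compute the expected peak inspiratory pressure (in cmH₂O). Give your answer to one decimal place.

Equation of motion (constant flow): PIP = Vt/C + R·V̇ + PEEP.
PIP = 515/37.9 + 25.0×1.2667 + 5 = 13.588 + 31.668 + 5 = 50.256 cmH2O.

50.3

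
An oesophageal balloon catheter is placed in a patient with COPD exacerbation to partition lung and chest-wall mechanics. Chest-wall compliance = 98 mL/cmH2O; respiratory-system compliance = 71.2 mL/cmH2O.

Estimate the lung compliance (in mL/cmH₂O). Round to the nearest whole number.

260

1/CL = 1/Crs − 1/Ccw.
1/CL = 1/71.2 − 1/98 = 0.003841.
CL = 260.35 mL/cmH2O.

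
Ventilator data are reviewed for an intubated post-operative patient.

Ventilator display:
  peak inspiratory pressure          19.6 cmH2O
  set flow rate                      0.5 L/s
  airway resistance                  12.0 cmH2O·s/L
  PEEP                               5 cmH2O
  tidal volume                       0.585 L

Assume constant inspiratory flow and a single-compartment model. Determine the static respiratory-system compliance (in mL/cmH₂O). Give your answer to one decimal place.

Equation of motion (constant flow): PIP = Vt/C + R·V̇ + PEEP.
Vt/C = PIP − R·V̇ − PEEP = 19.6 − 12.0×0.5 − 5 = 19.6 − 6.0 − 5 = 8.6 cmH2O.
C = Vt / 8.6 = 585 / 8.6 = 68.023 mL/cmH2O.

68.0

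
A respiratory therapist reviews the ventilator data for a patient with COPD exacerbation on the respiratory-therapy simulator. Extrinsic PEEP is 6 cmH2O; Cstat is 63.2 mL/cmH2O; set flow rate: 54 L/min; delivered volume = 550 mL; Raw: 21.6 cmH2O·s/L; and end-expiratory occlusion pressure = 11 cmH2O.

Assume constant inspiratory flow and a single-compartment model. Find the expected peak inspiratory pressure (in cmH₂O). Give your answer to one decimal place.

Flow: 54 L/min ÷ 60 = 0.9 L/s.
Total PEEP = 11 cmH2O (set 6 + intrinsic 5); this is the baseline alveolar pressure.
Equation of motion (constant flow): PIP = Vt/C + R·V̇ + PEEP.
PIP = 550/63.2 + 21.6×0.9 + 11 = 8.703 + 19.44 + 11 = 39.143 cmH2O.

39.1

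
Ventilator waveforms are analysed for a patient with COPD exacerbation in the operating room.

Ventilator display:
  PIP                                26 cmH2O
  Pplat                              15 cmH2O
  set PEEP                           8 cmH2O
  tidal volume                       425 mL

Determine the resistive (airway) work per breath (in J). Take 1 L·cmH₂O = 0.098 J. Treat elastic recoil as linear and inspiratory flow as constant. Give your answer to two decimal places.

With constant inspiratory flow the resistive pressure is constant at PIP − Pplat = 26 − 15 = 11.0 cmH2O, so resistive work = 11.0 × 0.425 = 4.675 L·cmH2O.
× 0.098 J/(L·cmH2O) → 0.4582 J.

0.46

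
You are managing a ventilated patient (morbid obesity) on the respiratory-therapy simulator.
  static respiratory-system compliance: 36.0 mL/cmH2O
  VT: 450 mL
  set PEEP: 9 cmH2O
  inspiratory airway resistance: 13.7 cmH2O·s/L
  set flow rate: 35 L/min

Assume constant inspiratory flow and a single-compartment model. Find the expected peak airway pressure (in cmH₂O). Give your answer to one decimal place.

29.5

Flow: 35 L/min ÷ 60 = 0.5833 L/s.
Equation of motion (constant flow): PIP = Vt/C + R·V̇ + PEEP.
PIP = 450/36.0 + 13.7×0.5833 + 9 = 12.5 + 7.991 + 9 = 29.491 cmH2O.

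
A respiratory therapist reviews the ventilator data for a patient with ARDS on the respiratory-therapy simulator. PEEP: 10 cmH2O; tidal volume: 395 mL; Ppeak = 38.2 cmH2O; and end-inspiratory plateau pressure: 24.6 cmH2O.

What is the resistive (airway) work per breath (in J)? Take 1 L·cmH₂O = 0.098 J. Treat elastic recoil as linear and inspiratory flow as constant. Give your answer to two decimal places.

With constant inspiratory flow the resistive pressure is constant at PIP − Pplat = 38.2 − 24.6 = 13.6 cmH2O, so resistive work = 13.6 × 0.395 = 5.372 L·cmH2O.
× 0.098 J/(L·cmH2O) → 0.5265 J.

0.53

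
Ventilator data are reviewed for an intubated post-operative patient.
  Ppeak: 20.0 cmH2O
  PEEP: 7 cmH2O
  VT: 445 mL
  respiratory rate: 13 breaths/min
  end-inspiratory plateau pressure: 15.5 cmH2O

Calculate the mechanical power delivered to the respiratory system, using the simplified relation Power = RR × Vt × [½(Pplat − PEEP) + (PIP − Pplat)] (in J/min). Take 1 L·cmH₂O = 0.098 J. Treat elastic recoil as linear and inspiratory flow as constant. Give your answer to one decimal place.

5.0

Per-breath work = Vt × [½(Pplat−PEEP) + (PIP−Pplat)] = 0.445 × [0.5×8.5 + 4.5] = 0.445 × 8.75 = 3.894 L·cmH2O.
Power = 13 × 3.894 = 50.622 L·cmH2O/min.
× 0.098 J/(L·cmH2O) → 4.961 J/min.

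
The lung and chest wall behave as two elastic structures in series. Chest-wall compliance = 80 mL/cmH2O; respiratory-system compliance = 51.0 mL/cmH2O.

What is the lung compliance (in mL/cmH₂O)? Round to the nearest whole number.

141

1/CL = 1/Crs − 1/Ccw.
1/CL = 1/51.0 − 1/80 = 0.007108.
CL = 140.69 mL/cmH2O.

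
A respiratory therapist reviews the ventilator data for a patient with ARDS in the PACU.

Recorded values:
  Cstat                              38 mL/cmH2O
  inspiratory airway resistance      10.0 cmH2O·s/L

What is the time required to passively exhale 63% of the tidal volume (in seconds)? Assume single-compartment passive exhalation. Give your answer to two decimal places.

0.38

τ = R × C = 10.0 × 38 mL/cmH2O = 10.0 × 0.038 L/cmH2O = 0.38 s.
Exhaled fraction f = 1 − e^(−t/τ) → t = −τ·ln(1 − f) = −0.38·ln(0.37) = 0.3778 s.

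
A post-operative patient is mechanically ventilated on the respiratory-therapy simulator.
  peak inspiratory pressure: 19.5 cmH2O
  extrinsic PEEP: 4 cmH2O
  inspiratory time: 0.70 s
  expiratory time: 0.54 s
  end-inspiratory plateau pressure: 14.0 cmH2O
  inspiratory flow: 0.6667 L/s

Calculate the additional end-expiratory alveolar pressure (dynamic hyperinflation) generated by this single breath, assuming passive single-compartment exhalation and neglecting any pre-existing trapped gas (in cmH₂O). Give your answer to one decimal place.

2.5

Vt = flow × Ti = 0.6667 L/s × 0.70 s × 1000 mL/L = 466.69 mL.
R = (PIP − Pplat)/V̇ = (19.5 − 14.0) / 0.6667 = 5.5/0.6667 = 8.25 cmH2O·s/L.
C = Vt/(Pplat − PEEP) = 466.69 / (14.0 − 4) = 466.69/10.0 = 46.669 mL/cmH2O.
τ = R × C = 8.25 × 0.04667 L/cmH2O = 0.385 s.
Fraction remaining = e^(−Te/τ) = e^(−0.54/0.385) = 0.246; trapped volume = 466.69 × 0.246 = 114.81 mL.
Additional alveolar pressure from trapping ≈ V_trapped / C = 114.81 / 46.669 = 2.46 cmH2O.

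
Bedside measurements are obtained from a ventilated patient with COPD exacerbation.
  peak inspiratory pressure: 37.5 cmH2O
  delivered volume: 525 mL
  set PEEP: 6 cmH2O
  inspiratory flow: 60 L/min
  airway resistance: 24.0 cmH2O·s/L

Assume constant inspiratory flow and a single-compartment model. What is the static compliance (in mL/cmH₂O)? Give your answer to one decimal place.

Flow: 60 L/min ÷ 60 = 1 L/s.
Equation of motion (constant flow): PIP = Vt/C + R·V̇ + PEEP.
Vt/C = PIP − R·V̇ − PEEP = 37.5 − 24.0×1 − 6 = 37.5 − 24.0 − 6 = 7.5 cmH2O.
C = Vt / 7.5 = 525 / 7.5 = 70.0 mL/cmH2O.

70.0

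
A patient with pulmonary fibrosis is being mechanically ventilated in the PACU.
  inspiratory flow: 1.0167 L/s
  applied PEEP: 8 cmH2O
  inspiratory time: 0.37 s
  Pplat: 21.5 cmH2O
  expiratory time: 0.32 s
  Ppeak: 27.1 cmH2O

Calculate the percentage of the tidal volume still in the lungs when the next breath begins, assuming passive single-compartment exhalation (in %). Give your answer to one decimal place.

Vt = flow × Ti = 1.0167 L/s × 0.37 s × 1000 mL/L = 376.18 mL.
R = (PIP − Pplat)/V̇ = (27.1 − 21.5) / 1.0167 = 5.6/1.0167 = 5.508 cmH2O·s/L.
C = Vt/(Pplat − PEEP) = 376.18 / (21.5 − 8) = 376.18/13.5 = 27.865 mL/cmH2O.
τ = R × C = 5.508 × 0.02787 L/cmH2O = 0.1535 s.
Fraction remaining at end-expiration = e^(−Te/τ) = e^(−0.32/0.1535) = 0.1243 → 12.43%.

12.4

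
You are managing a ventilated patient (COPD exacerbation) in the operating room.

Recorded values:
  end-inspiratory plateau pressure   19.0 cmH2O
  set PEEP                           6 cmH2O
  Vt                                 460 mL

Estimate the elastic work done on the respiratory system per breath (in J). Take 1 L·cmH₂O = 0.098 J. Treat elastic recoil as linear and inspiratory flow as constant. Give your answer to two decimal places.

0.29

Elastic work ≈ ½ × (Pplat − PEEP) × Vt = 0.5 × (19.0 − 6) × 0.460 L = 0.5 × 13.0 × 0.460 = 2.99 L·cmH2O.
× 0.098 J/(L·cmH2O) → 0.293 J.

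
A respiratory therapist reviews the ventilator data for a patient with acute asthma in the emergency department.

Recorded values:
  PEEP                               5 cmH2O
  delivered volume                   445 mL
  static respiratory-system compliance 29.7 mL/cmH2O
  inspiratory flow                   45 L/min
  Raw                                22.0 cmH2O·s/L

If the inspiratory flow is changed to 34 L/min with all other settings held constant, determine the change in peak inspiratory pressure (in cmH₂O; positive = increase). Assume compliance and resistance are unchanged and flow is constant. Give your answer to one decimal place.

-4.0

Flow: 45 L/min ÷ 60 = 0.75 L/s.
New flow: 34 L/min ÷ 60 = 0.5667 L/s.
PIP = Vt/C + R·V̇ + PEEP (constant-flow equation of motion).
Only the resistive term changes: ΔPIP = R × ΔV̇ = 22.0 × (0.5667 − 0.75) = 22.0 × -0.1833 = -4.033 cmH2O.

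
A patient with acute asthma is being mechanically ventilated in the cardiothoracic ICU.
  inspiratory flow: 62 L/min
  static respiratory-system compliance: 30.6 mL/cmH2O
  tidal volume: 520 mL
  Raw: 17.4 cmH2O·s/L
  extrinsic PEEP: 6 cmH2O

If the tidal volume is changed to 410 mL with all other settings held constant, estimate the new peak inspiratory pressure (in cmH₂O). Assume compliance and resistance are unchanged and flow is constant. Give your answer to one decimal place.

Flow: 62 L/min ÷ 60 = 1.0333 L/s.
PIP = Vt/C + R·V̇ + PEEP (constant-flow equation of motion).
Only the elastic term changes: ΔPIP = ΔVt / C = (410 − 520) / 30.6 = -3.595 cmH2O.
Original PIP = 520/30.6 + 17.4×1.0333 + 6 = 40.973 cmH2O; new PIP = 40.973 + (-3.595) = 37.378 cmH2O.

37.4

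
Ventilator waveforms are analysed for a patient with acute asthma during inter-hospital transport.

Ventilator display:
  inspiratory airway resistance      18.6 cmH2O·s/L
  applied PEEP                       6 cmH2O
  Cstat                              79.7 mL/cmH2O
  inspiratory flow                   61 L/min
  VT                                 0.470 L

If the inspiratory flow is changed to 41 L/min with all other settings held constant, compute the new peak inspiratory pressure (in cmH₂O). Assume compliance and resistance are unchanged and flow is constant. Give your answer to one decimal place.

24.6

Flow: 61 L/min ÷ 60 = 1.0167 L/s.
New flow: 41 L/min ÷ 60 = 0.6833 L/s.
PIP = Vt/C + R·V̇ + PEEP (constant-flow equation of motion).
Only the resistive term changes: ΔPIP = R × ΔV̇ = 18.6 × (0.6833 − 1.0167) = 18.6 × -0.3334 = -6.201 cmH2O.
Original PIP = 470/79.7 + 18.6×1.0167 + 6 = 30.808 cmH2O; new PIP = 30.808 + (-6.201) = 24.607 cmH2O.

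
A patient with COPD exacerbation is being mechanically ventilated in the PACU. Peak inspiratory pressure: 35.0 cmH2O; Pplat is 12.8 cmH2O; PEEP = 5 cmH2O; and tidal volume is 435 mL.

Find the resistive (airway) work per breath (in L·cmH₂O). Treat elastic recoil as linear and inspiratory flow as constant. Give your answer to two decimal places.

9.66

With constant inspiratory flow the resistive pressure is constant at PIP − Pplat = 35.0 − 12.8 = 22.2 cmH2O, so resistive work = 22.2 × 0.435 = 9.657 L·cmH2O.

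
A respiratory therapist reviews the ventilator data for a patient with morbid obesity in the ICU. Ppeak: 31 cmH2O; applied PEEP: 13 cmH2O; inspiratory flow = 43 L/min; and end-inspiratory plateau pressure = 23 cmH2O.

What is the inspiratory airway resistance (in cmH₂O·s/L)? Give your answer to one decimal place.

Flow: 43 L/min ÷ 60 = 0.7167 L/s.
Raw = (PIP − Pplat) / flow = (31 − 23) / 0.7167 = 8.0 / 0.7167 = 11.162 cmH2O·s/L.

11.2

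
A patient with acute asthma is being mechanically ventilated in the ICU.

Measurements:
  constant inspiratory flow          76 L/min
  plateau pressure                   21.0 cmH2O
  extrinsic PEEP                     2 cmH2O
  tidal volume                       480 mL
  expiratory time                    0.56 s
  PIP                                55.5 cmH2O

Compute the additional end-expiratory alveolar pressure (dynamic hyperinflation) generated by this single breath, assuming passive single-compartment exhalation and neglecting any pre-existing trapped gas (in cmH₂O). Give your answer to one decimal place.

Flow: 76 L/min ÷ 60 = 1.2667 L/s.
R = (PIP − Pplat)/V̇ = (55.5 − 21.0) / 1.2667 = 34.5/1.2667 = 27.236 cmH2O·s/L.
C = Vt/(Pplat − PEEP) = 480.0 / (21.0 − 2) = 480.0/19.0 = 25.263 mL/cmH2O.
τ = R × C = 27.236 × 0.02526 L/cmH2O = 0.688 s.
Fraction remaining = e^(−Te/τ) = e^(−0.56/0.688) = 0.4431; trapped volume = 480.0 × 0.4431 = 212.69 mL.
Additional alveolar pressure from trapping ≈ V_trapped / C = 212.69 / 25.263 = 8.419 cmH2O.

8.4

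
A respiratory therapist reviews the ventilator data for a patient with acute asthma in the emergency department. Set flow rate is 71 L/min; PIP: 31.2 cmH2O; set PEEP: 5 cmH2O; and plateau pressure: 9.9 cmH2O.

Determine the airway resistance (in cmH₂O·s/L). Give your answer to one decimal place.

Flow: 71 L/min ÷ 60 = 1.1833 L/s.
Raw = (PIP − Pplat) / flow = (31.2 − 9.9) / 1.1833 = 21.3 / 1.1833 = 18.001 cmH2O·s/L.

18.0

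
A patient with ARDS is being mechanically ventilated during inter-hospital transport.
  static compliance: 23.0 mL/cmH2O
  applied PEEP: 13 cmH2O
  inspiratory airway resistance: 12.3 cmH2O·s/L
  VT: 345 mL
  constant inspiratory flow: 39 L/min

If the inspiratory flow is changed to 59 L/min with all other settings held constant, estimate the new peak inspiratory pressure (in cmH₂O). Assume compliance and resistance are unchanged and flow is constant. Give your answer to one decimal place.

40.1

Flow: 39 L/min ÷ 60 = 0.65 L/s.
New flow: 59 L/min ÷ 60 = 0.9833 L/s.
PIP = Vt/C + R·V̇ + PEEP (constant-flow equation of motion).
Only the resistive term changes: ΔPIP = R × ΔV̇ = 12.3 × (0.9833 − 0.65) = 12.3 × 0.3333 = 4.1 cmH2O.
Original PIP = 345/23.0 + 12.3×0.65 + 13 = 35.995 cmH2O; new PIP = 35.995 + (4.1) = 40.095 cmH2O.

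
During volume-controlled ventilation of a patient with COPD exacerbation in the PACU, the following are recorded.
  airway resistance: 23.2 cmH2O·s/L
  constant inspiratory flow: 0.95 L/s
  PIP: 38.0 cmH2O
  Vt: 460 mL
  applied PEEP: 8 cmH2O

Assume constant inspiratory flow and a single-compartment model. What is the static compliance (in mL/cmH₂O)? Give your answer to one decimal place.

Equation of motion (constant flow): PIP = Vt/C + R·V̇ + PEEP.
Vt/C = PIP − R·V̇ − PEEP = 38.0 − 23.2×0.95 − 8 = 38.0 − 22.04 − 8 = 7.96 cmH2O.
C = Vt / 7.96 = 460 / 7.96 = 57.789 mL/cmH2O.

57.8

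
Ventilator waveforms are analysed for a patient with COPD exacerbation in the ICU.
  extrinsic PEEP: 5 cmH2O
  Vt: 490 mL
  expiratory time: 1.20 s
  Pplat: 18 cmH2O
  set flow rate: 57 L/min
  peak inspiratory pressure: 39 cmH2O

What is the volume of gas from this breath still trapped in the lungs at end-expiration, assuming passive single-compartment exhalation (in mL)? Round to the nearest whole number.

Flow: 57 L/min ÷ 60 = 0.95 L/s.
R = (PIP − Pplat)/V̇ = (39 − 18) / 0.95 = 21.0/0.95 = 22.105 cmH2O·s/L.
C = Vt/(Pplat − PEEP) = 490.0 / (18 − 5) = 490.0/13.0 = 37.692 mL/cmH2O.
τ = R × C = 22.105 × 0.03769 L/cmH2O = 0.8331 s.
Fraction remaining = e^(−Te/τ) = e^(−1.20/0.8331) = 0.2368.
Trapped volume = 490.0 × 0.2368 = 116.03 mL.

116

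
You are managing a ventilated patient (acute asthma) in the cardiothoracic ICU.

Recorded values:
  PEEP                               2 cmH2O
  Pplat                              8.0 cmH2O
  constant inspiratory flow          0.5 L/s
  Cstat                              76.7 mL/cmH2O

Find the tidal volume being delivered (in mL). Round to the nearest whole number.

Vt = Cstat × (Pplat − PEEP) = 76.7 × (8.0 − 2) = 76.7 × 6.0 = 460.2 mL.

460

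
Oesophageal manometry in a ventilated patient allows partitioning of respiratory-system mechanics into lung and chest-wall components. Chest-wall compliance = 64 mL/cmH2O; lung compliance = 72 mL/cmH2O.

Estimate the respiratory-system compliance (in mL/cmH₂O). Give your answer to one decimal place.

Lung and chest wall are elastances in series: 1/Crs = 1/CL + 1/Ccw.
1/Crs = 1/72 + 1/64 = 0.02951.
Crs = 33.887 mL/cmH2O.

33.9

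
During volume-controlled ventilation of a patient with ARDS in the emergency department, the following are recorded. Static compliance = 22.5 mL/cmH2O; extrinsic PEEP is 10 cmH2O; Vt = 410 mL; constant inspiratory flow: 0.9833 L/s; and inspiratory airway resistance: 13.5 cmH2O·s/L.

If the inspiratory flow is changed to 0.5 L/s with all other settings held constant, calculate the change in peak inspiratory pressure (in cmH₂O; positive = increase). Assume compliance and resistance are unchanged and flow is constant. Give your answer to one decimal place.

PIP = Vt/C + R·V̇ + PEEP (constant-flow equation of motion).
Only the resistive term changes: ΔPIP = R × ΔV̇ = 13.5 × (0.5 − 0.9833) = 13.5 × -0.4833 = -6.525 cmH2O.

-6.5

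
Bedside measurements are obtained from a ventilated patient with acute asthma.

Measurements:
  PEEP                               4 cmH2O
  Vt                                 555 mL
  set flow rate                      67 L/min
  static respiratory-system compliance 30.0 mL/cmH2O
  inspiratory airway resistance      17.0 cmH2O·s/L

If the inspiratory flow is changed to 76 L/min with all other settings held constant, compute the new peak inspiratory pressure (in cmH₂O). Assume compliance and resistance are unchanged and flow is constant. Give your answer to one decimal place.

Flow: 67 L/min ÷ 60 = 1.1167 L/s.
New flow: 76 L/min ÷ 60 = 1.2667 L/s.
PIP = Vt/C + R·V̇ + PEEP (constant-flow equation of motion).
Only the resistive term changes: ΔPIP = R × ΔV̇ = 17.0 × (1.2667 − 1.1167) = 17.0 × 0.15 = 2.55 cmH2O.
Original PIP = 555/30.0 + 17.0×1.1167 + 4 = 41.484 cmH2O; new PIP = 41.484 + (2.55) = 44.034 cmH2O.

44.0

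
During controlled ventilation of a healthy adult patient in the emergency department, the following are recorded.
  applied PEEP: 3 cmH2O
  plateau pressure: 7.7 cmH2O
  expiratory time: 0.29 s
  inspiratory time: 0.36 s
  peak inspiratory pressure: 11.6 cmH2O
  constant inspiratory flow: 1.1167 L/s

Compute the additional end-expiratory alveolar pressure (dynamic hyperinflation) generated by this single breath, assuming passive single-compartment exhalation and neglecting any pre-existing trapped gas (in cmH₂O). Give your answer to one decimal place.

1.8

Vt = flow × Ti = 1.1167 L/s × 0.36 s × 1000 mL/L = 402.01 mL.
R = (PIP − Pplat)/V̇ = (11.6 − 7.7) / 1.1167 = 3.9/1.1167 = 3.492 cmH2O·s/L.
C = Vt/(Pplat − PEEP) = 402.01 / (7.7 − 3) = 402.01/4.7 = 85.534 mL/cmH2O.
τ = R × C = 3.492 × 0.08553 L/cmH2O = 0.2987 s.
Fraction remaining = e^(−Te/τ) = e^(−0.29/0.2987) = 0.3788; trapped volume = 402.01 × 0.3788 = 152.28 mL.
Additional alveolar pressure from trapping ≈ V_trapped / C = 152.28 / 85.534 = 1.78 cmH2O.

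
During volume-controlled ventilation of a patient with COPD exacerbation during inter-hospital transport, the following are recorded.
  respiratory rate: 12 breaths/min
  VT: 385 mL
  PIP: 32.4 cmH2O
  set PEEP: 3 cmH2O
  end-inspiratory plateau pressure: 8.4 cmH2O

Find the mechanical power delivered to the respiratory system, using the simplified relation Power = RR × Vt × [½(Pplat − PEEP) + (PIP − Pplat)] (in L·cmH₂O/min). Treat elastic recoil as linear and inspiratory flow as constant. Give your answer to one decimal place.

123.4

Per-breath work = Vt × [½(Pplat−PEEP) + (PIP−Pplat)] = 0.385 × [0.5×5.4 + 24.0] = 0.385 × 26.7 = 10.28 L·cmH2O.
Power = 12 × 10.28 = 123.36 L·cmH2O/min.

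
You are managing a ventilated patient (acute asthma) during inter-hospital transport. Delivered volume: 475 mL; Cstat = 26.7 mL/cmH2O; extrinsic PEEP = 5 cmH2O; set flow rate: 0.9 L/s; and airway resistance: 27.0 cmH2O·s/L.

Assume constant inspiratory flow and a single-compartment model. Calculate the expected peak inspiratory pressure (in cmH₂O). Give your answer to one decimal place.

Equation of motion (constant flow): PIP = Vt/C + R·V̇ + PEEP.
PIP = 475/26.7 + 27.0×0.9 + 5 = 17.79 + 24.3 + 5 = 47.09 cmH2O.

47.1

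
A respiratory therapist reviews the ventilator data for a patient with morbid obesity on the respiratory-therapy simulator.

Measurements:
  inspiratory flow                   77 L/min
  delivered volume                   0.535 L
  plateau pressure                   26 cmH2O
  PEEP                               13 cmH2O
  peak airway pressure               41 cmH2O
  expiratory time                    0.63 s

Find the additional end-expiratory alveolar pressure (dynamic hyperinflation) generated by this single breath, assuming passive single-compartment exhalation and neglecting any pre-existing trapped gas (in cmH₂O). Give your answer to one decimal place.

Flow: 77 L/min ÷ 60 = 1.2833 L/s.
R = (PIP − Pplat)/V̇ = (41 − 26) / 1.2833 = 15.0/1.2833 = 11.689 cmH2O·s/L.
C = Vt/(Pplat − PEEP) = 535.0 / (26 − 13) = 535.0/13.0 = 41.154 mL/cmH2O.
τ = R × C = 11.689 × 0.04115 L/cmH2O = 0.481 s.
Fraction remaining = e^(−Te/τ) = e^(−0.63/0.481) = 0.2699; trapped volume = 535.0 × 0.2699 = 144.4 mL.
Additional alveolar pressure from trapping ≈ V_trapped / C = 144.4 / 41.154 = 3.509 cmH2O.

3.5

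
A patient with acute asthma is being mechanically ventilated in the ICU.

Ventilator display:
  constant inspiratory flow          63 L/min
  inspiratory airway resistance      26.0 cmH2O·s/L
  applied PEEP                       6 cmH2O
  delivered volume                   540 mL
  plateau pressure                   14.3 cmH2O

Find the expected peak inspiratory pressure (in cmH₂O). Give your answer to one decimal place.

41.6

Flow: 63 L/min ÷ 60 = 1.05 L/s.
PIP = Pplat + Raw × flow = 14.3 + 26.0 × 1.05 = 14.3 + 27.3 = 41.6 cmH2O.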